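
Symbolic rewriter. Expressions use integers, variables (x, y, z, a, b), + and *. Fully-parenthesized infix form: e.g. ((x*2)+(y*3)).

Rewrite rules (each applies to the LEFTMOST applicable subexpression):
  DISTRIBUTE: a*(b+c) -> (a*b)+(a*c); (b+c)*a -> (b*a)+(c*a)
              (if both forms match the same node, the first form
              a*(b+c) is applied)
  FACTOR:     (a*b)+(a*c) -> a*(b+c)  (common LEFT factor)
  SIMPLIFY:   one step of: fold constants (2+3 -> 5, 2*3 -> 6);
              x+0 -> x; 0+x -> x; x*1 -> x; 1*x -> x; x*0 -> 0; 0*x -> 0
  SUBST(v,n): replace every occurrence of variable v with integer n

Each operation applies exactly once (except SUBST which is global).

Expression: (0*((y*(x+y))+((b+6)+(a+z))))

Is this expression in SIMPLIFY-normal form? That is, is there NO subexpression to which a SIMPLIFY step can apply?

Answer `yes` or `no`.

Answer: no

Derivation:
Expression: (0*((y*(x+y))+((b+6)+(a+z))))
Scanning for simplifiable subexpressions (pre-order)...
  at root: (0*((y*(x+y))+((b+6)+(a+z)))) (SIMPLIFIABLE)
  at R: ((y*(x+y))+((b+6)+(a+z))) (not simplifiable)
  at RL: (y*(x+y)) (not simplifiable)
  at RLR: (x+y) (not simplifiable)
  at RR: ((b+6)+(a+z)) (not simplifiable)
  at RRL: (b+6) (not simplifiable)
  at RRR: (a+z) (not simplifiable)
Found simplifiable subexpr at path root: (0*((y*(x+y))+((b+6)+(a+z))))
One SIMPLIFY step would give: 0
-> NOT in normal form.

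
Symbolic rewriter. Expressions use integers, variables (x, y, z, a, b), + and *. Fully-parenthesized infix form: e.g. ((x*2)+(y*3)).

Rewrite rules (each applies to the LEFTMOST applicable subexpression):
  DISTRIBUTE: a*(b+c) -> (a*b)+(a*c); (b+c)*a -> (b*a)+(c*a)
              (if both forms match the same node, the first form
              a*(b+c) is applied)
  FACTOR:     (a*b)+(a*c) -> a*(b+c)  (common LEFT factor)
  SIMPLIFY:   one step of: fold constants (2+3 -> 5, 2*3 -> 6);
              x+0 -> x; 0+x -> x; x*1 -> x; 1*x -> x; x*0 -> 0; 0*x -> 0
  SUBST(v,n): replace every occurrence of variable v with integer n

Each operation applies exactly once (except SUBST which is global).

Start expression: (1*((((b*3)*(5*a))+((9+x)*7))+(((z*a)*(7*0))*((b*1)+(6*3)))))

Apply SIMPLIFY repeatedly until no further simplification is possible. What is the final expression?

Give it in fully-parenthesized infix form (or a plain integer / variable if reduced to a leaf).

Answer: (((b*3)*(5*a))+((9+x)*7))

Derivation:
Start: (1*((((b*3)*(5*a))+((9+x)*7))+(((z*a)*(7*0))*((b*1)+(6*3)))))
Step 1: at root: (1*((((b*3)*(5*a))+((9+x)*7))+(((z*a)*(7*0))*((b*1)+(6*3))))) -> ((((b*3)*(5*a))+((9+x)*7))+(((z*a)*(7*0))*((b*1)+(6*3)))); overall: (1*((((b*3)*(5*a))+((9+x)*7))+(((z*a)*(7*0))*((b*1)+(6*3))))) -> ((((b*3)*(5*a))+((9+x)*7))+(((z*a)*(7*0))*((b*1)+(6*3))))
Step 2: at RLR: (7*0) -> 0; overall: ((((b*3)*(5*a))+((9+x)*7))+(((z*a)*(7*0))*((b*1)+(6*3)))) -> ((((b*3)*(5*a))+((9+x)*7))+(((z*a)*0)*((b*1)+(6*3))))
Step 3: at RL: ((z*a)*0) -> 0; overall: ((((b*3)*(5*a))+((9+x)*7))+(((z*a)*0)*((b*1)+(6*3)))) -> ((((b*3)*(5*a))+((9+x)*7))+(0*((b*1)+(6*3))))
Step 4: at R: (0*((b*1)+(6*3))) -> 0; overall: ((((b*3)*(5*a))+((9+x)*7))+(0*((b*1)+(6*3)))) -> ((((b*3)*(5*a))+((9+x)*7))+0)
Step 5: at root: ((((b*3)*(5*a))+((9+x)*7))+0) -> (((b*3)*(5*a))+((9+x)*7)); overall: ((((b*3)*(5*a))+((9+x)*7))+0) -> (((b*3)*(5*a))+((9+x)*7))
Fixed point: (((b*3)*(5*a))+((9+x)*7))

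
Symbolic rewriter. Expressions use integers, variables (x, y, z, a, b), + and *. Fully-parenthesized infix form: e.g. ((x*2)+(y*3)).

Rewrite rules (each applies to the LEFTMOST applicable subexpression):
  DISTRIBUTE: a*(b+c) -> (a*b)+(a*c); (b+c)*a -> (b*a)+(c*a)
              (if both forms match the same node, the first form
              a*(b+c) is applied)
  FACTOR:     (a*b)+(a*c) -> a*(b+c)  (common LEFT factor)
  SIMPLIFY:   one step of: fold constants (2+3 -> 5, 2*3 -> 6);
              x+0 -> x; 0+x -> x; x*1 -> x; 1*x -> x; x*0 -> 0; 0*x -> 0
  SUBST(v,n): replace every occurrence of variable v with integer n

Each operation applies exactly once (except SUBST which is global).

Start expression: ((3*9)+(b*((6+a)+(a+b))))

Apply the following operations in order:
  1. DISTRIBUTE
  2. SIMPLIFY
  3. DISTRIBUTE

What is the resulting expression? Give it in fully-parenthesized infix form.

Start: ((3*9)+(b*((6+a)+(a+b))))
Apply DISTRIBUTE at R (target: (b*((6+a)+(a+b)))): ((3*9)+(b*((6+a)+(a+b)))) -> ((3*9)+((b*(6+a))+(b*(a+b))))
Apply SIMPLIFY at L (target: (3*9)): ((3*9)+((b*(6+a))+(b*(a+b)))) -> (27+((b*(6+a))+(b*(a+b))))
Apply DISTRIBUTE at RL (target: (b*(6+a))): (27+((b*(6+a))+(b*(a+b)))) -> (27+(((b*6)+(b*a))+(b*(a+b))))

Answer: (27+(((b*6)+(b*a))+(b*(a+b))))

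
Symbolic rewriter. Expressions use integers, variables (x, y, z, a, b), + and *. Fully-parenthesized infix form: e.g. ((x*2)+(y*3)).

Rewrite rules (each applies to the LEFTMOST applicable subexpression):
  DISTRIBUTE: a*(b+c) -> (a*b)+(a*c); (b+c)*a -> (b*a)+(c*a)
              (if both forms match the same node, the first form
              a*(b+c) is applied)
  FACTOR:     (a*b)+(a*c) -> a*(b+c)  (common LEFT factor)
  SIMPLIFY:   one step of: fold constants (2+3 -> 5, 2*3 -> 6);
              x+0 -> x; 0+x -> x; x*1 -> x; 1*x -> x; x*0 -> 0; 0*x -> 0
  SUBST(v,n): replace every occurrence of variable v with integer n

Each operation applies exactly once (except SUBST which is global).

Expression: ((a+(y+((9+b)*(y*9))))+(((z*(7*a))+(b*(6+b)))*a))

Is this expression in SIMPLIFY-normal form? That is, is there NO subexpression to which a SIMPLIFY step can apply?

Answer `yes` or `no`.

Answer: yes

Derivation:
Expression: ((a+(y+((9+b)*(y*9))))+(((z*(7*a))+(b*(6+b)))*a))
Scanning for simplifiable subexpressions (pre-order)...
  at root: ((a+(y+((9+b)*(y*9))))+(((z*(7*a))+(b*(6+b)))*a)) (not simplifiable)
  at L: (a+(y+((9+b)*(y*9)))) (not simplifiable)
  at LR: (y+((9+b)*(y*9))) (not simplifiable)
  at LRR: ((9+b)*(y*9)) (not simplifiable)
  at LRRL: (9+b) (not simplifiable)
  at LRRR: (y*9) (not simplifiable)
  at R: (((z*(7*a))+(b*(6+b)))*a) (not simplifiable)
  at RL: ((z*(7*a))+(b*(6+b))) (not simplifiable)
  at RLL: (z*(7*a)) (not simplifiable)
  at RLLR: (7*a) (not simplifiable)
  at RLR: (b*(6+b)) (not simplifiable)
  at RLRR: (6+b) (not simplifiable)
Result: no simplifiable subexpression found -> normal form.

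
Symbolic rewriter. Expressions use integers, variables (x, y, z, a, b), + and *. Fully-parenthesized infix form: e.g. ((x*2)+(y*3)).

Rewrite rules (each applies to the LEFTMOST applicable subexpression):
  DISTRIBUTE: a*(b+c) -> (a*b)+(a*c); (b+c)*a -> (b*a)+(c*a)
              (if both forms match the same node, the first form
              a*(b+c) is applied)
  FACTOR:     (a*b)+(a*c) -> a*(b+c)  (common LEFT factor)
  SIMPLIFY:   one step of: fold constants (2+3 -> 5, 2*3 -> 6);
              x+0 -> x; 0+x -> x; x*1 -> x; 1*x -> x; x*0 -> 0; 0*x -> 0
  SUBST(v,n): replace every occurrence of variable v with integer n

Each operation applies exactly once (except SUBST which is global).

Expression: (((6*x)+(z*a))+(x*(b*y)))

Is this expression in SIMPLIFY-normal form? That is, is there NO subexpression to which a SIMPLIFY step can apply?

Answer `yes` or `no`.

Expression: (((6*x)+(z*a))+(x*(b*y)))
Scanning for simplifiable subexpressions (pre-order)...
  at root: (((6*x)+(z*a))+(x*(b*y))) (not simplifiable)
  at L: ((6*x)+(z*a)) (not simplifiable)
  at LL: (6*x) (not simplifiable)
  at LR: (z*a) (not simplifiable)
  at R: (x*(b*y)) (not simplifiable)
  at RR: (b*y) (not simplifiable)
Result: no simplifiable subexpression found -> normal form.

Answer: yes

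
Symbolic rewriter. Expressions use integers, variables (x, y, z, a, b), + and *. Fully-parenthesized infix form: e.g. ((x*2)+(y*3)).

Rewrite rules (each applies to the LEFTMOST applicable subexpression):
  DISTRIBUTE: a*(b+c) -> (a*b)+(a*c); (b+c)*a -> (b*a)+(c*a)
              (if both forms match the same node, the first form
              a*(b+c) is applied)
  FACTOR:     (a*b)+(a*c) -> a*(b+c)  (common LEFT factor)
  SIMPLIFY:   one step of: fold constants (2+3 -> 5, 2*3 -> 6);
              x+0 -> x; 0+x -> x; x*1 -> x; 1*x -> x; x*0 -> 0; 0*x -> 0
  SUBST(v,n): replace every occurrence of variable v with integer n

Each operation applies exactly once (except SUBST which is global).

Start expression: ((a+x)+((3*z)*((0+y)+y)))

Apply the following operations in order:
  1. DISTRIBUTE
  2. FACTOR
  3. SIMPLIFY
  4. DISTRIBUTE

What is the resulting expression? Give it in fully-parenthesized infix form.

Answer: ((a+x)+(((3*z)*y)+((3*z)*y)))

Derivation:
Start: ((a+x)+((3*z)*((0+y)+y)))
Apply DISTRIBUTE at R (target: ((3*z)*((0+y)+y))): ((a+x)+((3*z)*((0+y)+y))) -> ((a+x)+(((3*z)*(0+y))+((3*z)*y)))
Apply FACTOR at R (target: (((3*z)*(0+y))+((3*z)*y))): ((a+x)+(((3*z)*(0+y))+((3*z)*y))) -> ((a+x)+((3*z)*((0+y)+y)))
Apply SIMPLIFY at RRL (target: (0+y)): ((a+x)+((3*z)*((0+y)+y))) -> ((a+x)+((3*z)*(y+y)))
Apply DISTRIBUTE at R (target: ((3*z)*(y+y))): ((a+x)+((3*z)*(y+y))) -> ((a+x)+(((3*z)*y)+((3*z)*y)))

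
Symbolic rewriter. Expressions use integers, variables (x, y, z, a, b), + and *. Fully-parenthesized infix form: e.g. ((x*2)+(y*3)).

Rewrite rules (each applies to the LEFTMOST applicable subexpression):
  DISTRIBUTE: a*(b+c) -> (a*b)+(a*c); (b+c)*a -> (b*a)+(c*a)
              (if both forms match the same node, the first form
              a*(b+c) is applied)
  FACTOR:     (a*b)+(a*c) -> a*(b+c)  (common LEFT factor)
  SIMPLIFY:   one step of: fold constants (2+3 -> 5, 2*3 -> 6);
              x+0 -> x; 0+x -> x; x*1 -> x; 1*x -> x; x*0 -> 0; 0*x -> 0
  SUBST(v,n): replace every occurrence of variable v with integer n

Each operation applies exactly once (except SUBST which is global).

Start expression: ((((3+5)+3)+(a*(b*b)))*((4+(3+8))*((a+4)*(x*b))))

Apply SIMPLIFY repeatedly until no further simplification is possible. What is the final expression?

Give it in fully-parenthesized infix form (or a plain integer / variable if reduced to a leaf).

Start: ((((3+5)+3)+(a*(b*b)))*((4+(3+8))*((a+4)*(x*b))))
Step 1: at LLL: (3+5) -> 8; overall: ((((3+5)+3)+(a*(b*b)))*((4+(3+8))*((a+4)*(x*b)))) -> (((8+3)+(a*(b*b)))*((4+(3+8))*((a+4)*(x*b))))
Step 2: at LL: (8+3) -> 11; overall: (((8+3)+(a*(b*b)))*((4+(3+8))*((a+4)*(x*b)))) -> ((11+(a*(b*b)))*((4+(3+8))*((a+4)*(x*b))))
Step 3: at RLR: (3+8) -> 11; overall: ((11+(a*(b*b)))*((4+(3+8))*((a+4)*(x*b)))) -> ((11+(a*(b*b)))*((4+11)*((a+4)*(x*b))))
Step 4: at RL: (4+11) -> 15; overall: ((11+(a*(b*b)))*((4+11)*((a+4)*(x*b)))) -> ((11+(a*(b*b)))*(15*((a+4)*(x*b))))
Fixed point: ((11+(a*(b*b)))*(15*((a+4)*(x*b))))

Answer: ((11+(a*(b*b)))*(15*((a+4)*(x*b))))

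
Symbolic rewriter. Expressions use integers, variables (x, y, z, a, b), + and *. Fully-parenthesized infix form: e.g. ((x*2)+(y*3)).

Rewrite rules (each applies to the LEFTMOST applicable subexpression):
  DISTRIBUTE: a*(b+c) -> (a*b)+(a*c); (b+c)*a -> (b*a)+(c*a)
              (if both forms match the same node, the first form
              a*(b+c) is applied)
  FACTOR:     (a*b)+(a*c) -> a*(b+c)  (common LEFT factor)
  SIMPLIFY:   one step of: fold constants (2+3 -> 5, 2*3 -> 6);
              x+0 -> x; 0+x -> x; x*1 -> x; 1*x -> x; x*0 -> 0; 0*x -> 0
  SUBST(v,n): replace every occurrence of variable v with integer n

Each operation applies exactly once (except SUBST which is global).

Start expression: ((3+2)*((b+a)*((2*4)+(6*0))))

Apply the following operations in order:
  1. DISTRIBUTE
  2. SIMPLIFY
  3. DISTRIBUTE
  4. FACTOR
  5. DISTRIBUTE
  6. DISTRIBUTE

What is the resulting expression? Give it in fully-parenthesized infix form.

Answer: (((3*((b+a)*8))+(3*((b+a)*(6*0))))+(2*((b+a)*((2*4)+(6*0)))))

Derivation:
Start: ((3+2)*((b+a)*((2*4)+(6*0))))
Apply DISTRIBUTE at root (target: ((3+2)*((b+a)*((2*4)+(6*0))))): ((3+2)*((b+a)*((2*4)+(6*0)))) -> ((3*((b+a)*((2*4)+(6*0))))+(2*((b+a)*((2*4)+(6*0)))))
Apply SIMPLIFY at LRRL (target: (2*4)): ((3*((b+a)*((2*4)+(6*0))))+(2*((b+a)*((2*4)+(6*0))))) -> ((3*((b+a)*(8+(6*0))))+(2*((b+a)*((2*4)+(6*0)))))
Apply DISTRIBUTE at LR (target: ((b+a)*(8+(6*0)))): ((3*((b+a)*(8+(6*0))))+(2*((b+a)*((2*4)+(6*0))))) -> ((3*(((b+a)*8)+((b+a)*(6*0))))+(2*((b+a)*((2*4)+(6*0)))))
Apply FACTOR at LR (target: (((b+a)*8)+((b+a)*(6*0)))): ((3*(((b+a)*8)+((b+a)*(6*0))))+(2*((b+a)*((2*4)+(6*0))))) -> ((3*((b+a)*(8+(6*0))))+(2*((b+a)*((2*4)+(6*0)))))
Apply DISTRIBUTE at LR (target: ((b+a)*(8+(6*0)))): ((3*((b+a)*(8+(6*0))))+(2*((b+a)*((2*4)+(6*0))))) -> ((3*(((b+a)*8)+((b+a)*(6*0))))+(2*((b+a)*((2*4)+(6*0)))))
Apply DISTRIBUTE at L (target: (3*(((b+a)*8)+((b+a)*(6*0))))): ((3*(((b+a)*8)+((b+a)*(6*0))))+(2*((b+a)*((2*4)+(6*0))))) -> (((3*((b+a)*8))+(3*((b+a)*(6*0))))+(2*((b+a)*((2*4)+(6*0)))))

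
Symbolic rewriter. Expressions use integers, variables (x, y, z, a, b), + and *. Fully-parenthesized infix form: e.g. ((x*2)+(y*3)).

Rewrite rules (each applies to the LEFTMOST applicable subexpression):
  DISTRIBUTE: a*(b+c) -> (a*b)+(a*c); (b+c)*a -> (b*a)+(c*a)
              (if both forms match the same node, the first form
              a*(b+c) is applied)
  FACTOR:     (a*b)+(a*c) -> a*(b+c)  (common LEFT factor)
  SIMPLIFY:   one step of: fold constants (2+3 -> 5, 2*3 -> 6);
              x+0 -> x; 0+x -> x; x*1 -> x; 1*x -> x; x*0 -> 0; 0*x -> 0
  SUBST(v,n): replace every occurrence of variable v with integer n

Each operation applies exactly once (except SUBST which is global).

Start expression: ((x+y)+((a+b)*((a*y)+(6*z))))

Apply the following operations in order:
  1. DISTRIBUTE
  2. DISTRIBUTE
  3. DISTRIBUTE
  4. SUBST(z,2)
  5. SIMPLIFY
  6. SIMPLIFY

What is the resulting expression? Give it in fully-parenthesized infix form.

Start: ((x+y)+((a+b)*((a*y)+(6*z))))
Apply DISTRIBUTE at R (target: ((a+b)*((a*y)+(6*z)))): ((x+y)+((a+b)*((a*y)+(6*z)))) -> ((x+y)+(((a+b)*(a*y))+((a+b)*(6*z))))
Apply DISTRIBUTE at RL (target: ((a+b)*(a*y))): ((x+y)+(((a+b)*(a*y))+((a+b)*(6*z)))) -> ((x+y)+(((a*(a*y))+(b*(a*y)))+((a+b)*(6*z))))
Apply DISTRIBUTE at RR (target: ((a+b)*(6*z))): ((x+y)+(((a*(a*y))+(b*(a*y)))+((a+b)*(6*z)))) -> ((x+y)+(((a*(a*y))+(b*(a*y)))+((a*(6*z))+(b*(6*z)))))
Apply SUBST(z,2): ((x+y)+(((a*(a*y))+(b*(a*y)))+((a*(6*z))+(b*(6*z))))) -> ((x+y)+(((a*(a*y))+(b*(a*y)))+((a*(6*2))+(b*(6*2)))))
Apply SIMPLIFY at RRLR (target: (6*2)): ((x+y)+(((a*(a*y))+(b*(a*y)))+((a*(6*2))+(b*(6*2))))) -> ((x+y)+(((a*(a*y))+(b*(a*y)))+((a*12)+(b*(6*2)))))
Apply SIMPLIFY at RRRR (target: (6*2)): ((x+y)+(((a*(a*y))+(b*(a*y)))+((a*12)+(b*(6*2))))) -> ((x+y)+(((a*(a*y))+(b*(a*y)))+((a*12)+(b*12))))

Answer: ((x+y)+(((a*(a*y))+(b*(a*y)))+((a*12)+(b*12))))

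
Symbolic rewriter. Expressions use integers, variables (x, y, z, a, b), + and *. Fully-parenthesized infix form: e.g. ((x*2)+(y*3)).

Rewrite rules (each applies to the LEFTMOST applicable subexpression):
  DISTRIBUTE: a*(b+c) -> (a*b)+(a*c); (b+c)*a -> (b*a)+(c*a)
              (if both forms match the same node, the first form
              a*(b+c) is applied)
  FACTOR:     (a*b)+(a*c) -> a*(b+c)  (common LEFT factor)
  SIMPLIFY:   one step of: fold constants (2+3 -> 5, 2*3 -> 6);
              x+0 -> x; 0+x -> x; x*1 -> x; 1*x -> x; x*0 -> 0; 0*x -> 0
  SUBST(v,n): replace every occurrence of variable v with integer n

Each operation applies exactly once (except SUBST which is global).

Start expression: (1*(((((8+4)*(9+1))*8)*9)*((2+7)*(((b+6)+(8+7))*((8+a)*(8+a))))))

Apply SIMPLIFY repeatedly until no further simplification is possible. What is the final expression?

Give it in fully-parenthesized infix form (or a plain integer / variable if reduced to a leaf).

Start: (1*(((((8+4)*(9+1))*8)*9)*((2+7)*(((b+6)+(8+7))*((8+a)*(8+a))))))
Step 1: at root: (1*(((((8+4)*(9+1))*8)*9)*((2+7)*(((b+6)+(8+7))*((8+a)*(8+a)))))) -> (((((8+4)*(9+1))*8)*9)*((2+7)*(((b+6)+(8+7))*((8+a)*(8+a))))); overall: (1*(((((8+4)*(9+1))*8)*9)*((2+7)*(((b+6)+(8+7))*((8+a)*(8+a)))))) -> (((((8+4)*(9+1))*8)*9)*((2+7)*(((b+6)+(8+7))*((8+a)*(8+a)))))
Step 2: at LLLL: (8+4) -> 12; overall: (((((8+4)*(9+1))*8)*9)*((2+7)*(((b+6)+(8+7))*((8+a)*(8+a))))) -> ((((12*(9+1))*8)*9)*((2+7)*(((b+6)+(8+7))*((8+a)*(8+a)))))
Step 3: at LLLR: (9+1) -> 10; overall: ((((12*(9+1))*8)*9)*((2+7)*(((b+6)+(8+7))*((8+a)*(8+a))))) -> ((((12*10)*8)*9)*((2+7)*(((b+6)+(8+7))*((8+a)*(8+a)))))
Step 4: at LLL: (12*10) -> 120; overall: ((((12*10)*8)*9)*((2+7)*(((b+6)+(8+7))*((8+a)*(8+a))))) -> (((120*8)*9)*((2+7)*(((b+6)+(8+7))*((8+a)*(8+a)))))
Step 5: at LL: (120*8) -> 960; overall: (((120*8)*9)*((2+7)*(((b+6)+(8+7))*((8+a)*(8+a))))) -> ((960*9)*((2+7)*(((b+6)+(8+7))*((8+a)*(8+a)))))
Step 6: at L: (960*9) -> 8640; overall: ((960*9)*((2+7)*(((b+6)+(8+7))*((8+a)*(8+a))))) -> (8640*((2+7)*(((b+6)+(8+7))*((8+a)*(8+a)))))
Step 7: at RL: (2+7) -> 9; overall: (8640*((2+7)*(((b+6)+(8+7))*((8+a)*(8+a))))) -> (8640*(9*(((b+6)+(8+7))*((8+a)*(8+a)))))
Step 8: at RRLR: (8+7) -> 15; overall: (8640*(9*(((b+6)+(8+7))*((8+a)*(8+a))))) -> (8640*(9*(((b+6)+15)*((8+a)*(8+a)))))
Fixed point: (8640*(9*(((b+6)+15)*((8+a)*(8+a)))))

Answer: (8640*(9*(((b+6)+15)*((8+a)*(8+a)))))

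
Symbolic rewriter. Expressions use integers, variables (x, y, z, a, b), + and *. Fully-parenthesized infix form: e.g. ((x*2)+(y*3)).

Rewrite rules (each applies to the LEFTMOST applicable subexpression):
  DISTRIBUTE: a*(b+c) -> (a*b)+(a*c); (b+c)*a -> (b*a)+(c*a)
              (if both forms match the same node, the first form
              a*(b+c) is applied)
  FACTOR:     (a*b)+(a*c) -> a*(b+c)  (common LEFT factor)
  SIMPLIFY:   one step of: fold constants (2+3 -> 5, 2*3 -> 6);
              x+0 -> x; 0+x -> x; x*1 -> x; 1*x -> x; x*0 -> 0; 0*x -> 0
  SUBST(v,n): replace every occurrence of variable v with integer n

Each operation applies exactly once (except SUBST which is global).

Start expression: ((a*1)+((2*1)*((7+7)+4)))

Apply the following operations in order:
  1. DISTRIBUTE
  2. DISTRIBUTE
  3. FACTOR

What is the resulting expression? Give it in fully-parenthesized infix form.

Start: ((a*1)+((2*1)*((7+7)+4)))
Apply DISTRIBUTE at R (target: ((2*1)*((7+7)+4))): ((a*1)+((2*1)*((7+7)+4))) -> ((a*1)+(((2*1)*(7+7))+((2*1)*4)))
Apply DISTRIBUTE at RL (target: ((2*1)*(7+7))): ((a*1)+(((2*1)*(7+7))+((2*1)*4))) -> ((a*1)+((((2*1)*7)+((2*1)*7))+((2*1)*4)))
Apply FACTOR at RL (target: (((2*1)*7)+((2*1)*7))): ((a*1)+((((2*1)*7)+((2*1)*7))+((2*1)*4))) -> ((a*1)+(((2*1)*(7+7))+((2*1)*4)))

Answer: ((a*1)+(((2*1)*(7+7))+((2*1)*4)))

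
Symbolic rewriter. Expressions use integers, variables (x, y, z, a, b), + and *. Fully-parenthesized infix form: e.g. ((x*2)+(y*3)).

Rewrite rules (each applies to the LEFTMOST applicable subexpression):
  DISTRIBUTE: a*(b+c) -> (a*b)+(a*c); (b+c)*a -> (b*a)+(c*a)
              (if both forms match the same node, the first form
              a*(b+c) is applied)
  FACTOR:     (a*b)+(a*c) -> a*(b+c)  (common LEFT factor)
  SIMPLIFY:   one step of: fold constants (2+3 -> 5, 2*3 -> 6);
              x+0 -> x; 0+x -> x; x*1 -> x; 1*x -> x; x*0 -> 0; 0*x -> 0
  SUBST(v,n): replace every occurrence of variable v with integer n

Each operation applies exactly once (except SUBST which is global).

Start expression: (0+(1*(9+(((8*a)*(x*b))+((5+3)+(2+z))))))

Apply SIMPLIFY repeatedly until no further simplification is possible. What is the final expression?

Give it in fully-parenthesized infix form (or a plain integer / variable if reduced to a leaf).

Answer: (9+(((8*a)*(x*b))+(8+(2+z))))

Derivation:
Start: (0+(1*(9+(((8*a)*(x*b))+((5+3)+(2+z))))))
Step 1: at root: (0+(1*(9+(((8*a)*(x*b))+((5+3)+(2+z)))))) -> (1*(9+(((8*a)*(x*b))+((5+3)+(2+z))))); overall: (0+(1*(9+(((8*a)*(x*b))+((5+3)+(2+z)))))) -> (1*(9+(((8*a)*(x*b))+((5+3)+(2+z)))))
Step 2: at root: (1*(9+(((8*a)*(x*b))+((5+3)+(2+z))))) -> (9+(((8*a)*(x*b))+((5+3)+(2+z)))); overall: (1*(9+(((8*a)*(x*b))+((5+3)+(2+z))))) -> (9+(((8*a)*(x*b))+((5+3)+(2+z))))
Step 3: at RRL: (5+3) -> 8; overall: (9+(((8*a)*(x*b))+((5+3)+(2+z)))) -> (9+(((8*a)*(x*b))+(8+(2+z))))
Fixed point: (9+(((8*a)*(x*b))+(8+(2+z))))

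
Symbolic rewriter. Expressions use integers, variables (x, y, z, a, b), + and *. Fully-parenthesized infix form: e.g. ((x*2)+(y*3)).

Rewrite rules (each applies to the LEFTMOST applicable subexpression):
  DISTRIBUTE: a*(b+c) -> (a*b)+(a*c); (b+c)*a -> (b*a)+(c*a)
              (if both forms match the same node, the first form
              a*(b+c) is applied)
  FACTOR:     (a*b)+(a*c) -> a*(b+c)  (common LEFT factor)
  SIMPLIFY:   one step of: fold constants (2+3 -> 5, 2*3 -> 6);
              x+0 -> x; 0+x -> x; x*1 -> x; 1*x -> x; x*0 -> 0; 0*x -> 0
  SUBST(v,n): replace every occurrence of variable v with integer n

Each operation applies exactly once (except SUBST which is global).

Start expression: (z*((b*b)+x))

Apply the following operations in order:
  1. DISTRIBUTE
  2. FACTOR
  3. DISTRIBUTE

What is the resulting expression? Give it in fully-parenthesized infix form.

Answer: ((z*(b*b))+(z*x))

Derivation:
Start: (z*((b*b)+x))
Apply DISTRIBUTE at root (target: (z*((b*b)+x))): (z*((b*b)+x)) -> ((z*(b*b))+(z*x))
Apply FACTOR at root (target: ((z*(b*b))+(z*x))): ((z*(b*b))+(z*x)) -> (z*((b*b)+x))
Apply DISTRIBUTE at root (target: (z*((b*b)+x))): (z*((b*b)+x)) -> ((z*(b*b))+(z*x))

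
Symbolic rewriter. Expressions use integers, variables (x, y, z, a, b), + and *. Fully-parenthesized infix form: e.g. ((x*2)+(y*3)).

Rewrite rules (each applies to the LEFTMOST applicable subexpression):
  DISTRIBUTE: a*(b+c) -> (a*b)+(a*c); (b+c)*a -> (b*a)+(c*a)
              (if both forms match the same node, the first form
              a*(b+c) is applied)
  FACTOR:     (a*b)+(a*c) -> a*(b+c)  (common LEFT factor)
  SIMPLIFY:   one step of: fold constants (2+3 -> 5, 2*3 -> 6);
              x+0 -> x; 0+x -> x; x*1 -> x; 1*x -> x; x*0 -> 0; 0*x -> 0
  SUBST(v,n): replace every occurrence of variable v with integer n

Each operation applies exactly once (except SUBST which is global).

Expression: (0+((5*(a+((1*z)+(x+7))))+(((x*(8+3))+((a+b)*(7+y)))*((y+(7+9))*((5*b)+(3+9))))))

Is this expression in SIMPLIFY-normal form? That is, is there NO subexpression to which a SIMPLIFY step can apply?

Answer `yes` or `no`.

Expression: (0+((5*(a+((1*z)+(x+7))))+(((x*(8+3))+((a+b)*(7+y)))*((y+(7+9))*((5*b)+(3+9))))))
Scanning for simplifiable subexpressions (pre-order)...
  at root: (0+((5*(a+((1*z)+(x+7))))+(((x*(8+3))+((a+b)*(7+y)))*((y+(7+9))*((5*b)+(3+9)))))) (SIMPLIFIABLE)
  at R: ((5*(a+((1*z)+(x+7))))+(((x*(8+3))+((a+b)*(7+y)))*((y+(7+9))*((5*b)+(3+9))))) (not simplifiable)
  at RL: (5*(a+((1*z)+(x+7)))) (not simplifiable)
  at RLR: (a+((1*z)+(x+7))) (not simplifiable)
  at RLRR: ((1*z)+(x+7)) (not simplifiable)
  at RLRRL: (1*z) (SIMPLIFIABLE)
  at RLRRR: (x+7) (not simplifiable)
  at RR: (((x*(8+3))+((a+b)*(7+y)))*((y+(7+9))*((5*b)+(3+9)))) (not simplifiable)
  at RRL: ((x*(8+3))+((a+b)*(7+y))) (not simplifiable)
  at RRLL: (x*(8+3)) (not simplifiable)
  at RRLLR: (8+3) (SIMPLIFIABLE)
  at RRLR: ((a+b)*(7+y)) (not simplifiable)
  at RRLRL: (a+b) (not simplifiable)
  at RRLRR: (7+y) (not simplifiable)
  at RRR: ((y+(7+9))*((5*b)+(3+9))) (not simplifiable)
  at RRRL: (y+(7+9)) (not simplifiable)
  at RRRLR: (7+9) (SIMPLIFIABLE)
  at RRRR: ((5*b)+(3+9)) (not simplifiable)
  at RRRRL: (5*b) (not simplifiable)
  at RRRRR: (3+9) (SIMPLIFIABLE)
Found simplifiable subexpr at path root: (0+((5*(a+((1*z)+(x+7))))+(((x*(8+3))+((a+b)*(7+y)))*((y+(7+9))*((5*b)+(3+9))))))
One SIMPLIFY step would give: ((5*(a+((1*z)+(x+7))))+(((x*(8+3))+((a+b)*(7+y)))*((y+(7+9))*((5*b)+(3+9)))))
-> NOT in normal form.

Answer: no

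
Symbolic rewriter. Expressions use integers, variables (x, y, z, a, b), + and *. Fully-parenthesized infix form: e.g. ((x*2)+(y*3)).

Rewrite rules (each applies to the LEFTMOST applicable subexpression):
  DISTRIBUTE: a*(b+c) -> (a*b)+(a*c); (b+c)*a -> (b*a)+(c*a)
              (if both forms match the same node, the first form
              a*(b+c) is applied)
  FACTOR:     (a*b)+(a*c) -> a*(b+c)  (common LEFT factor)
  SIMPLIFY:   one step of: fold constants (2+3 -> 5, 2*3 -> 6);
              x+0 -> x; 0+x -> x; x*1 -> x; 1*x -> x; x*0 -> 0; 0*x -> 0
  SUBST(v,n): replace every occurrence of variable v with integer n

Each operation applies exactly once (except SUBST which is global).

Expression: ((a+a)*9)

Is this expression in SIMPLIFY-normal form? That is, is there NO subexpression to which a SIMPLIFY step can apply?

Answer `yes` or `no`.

Answer: yes

Derivation:
Expression: ((a+a)*9)
Scanning for simplifiable subexpressions (pre-order)...
  at root: ((a+a)*9) (not simplifiable)
  at L: (a+a) (not simplifiable)
Result: no simplifiable subexpression found -> normal form.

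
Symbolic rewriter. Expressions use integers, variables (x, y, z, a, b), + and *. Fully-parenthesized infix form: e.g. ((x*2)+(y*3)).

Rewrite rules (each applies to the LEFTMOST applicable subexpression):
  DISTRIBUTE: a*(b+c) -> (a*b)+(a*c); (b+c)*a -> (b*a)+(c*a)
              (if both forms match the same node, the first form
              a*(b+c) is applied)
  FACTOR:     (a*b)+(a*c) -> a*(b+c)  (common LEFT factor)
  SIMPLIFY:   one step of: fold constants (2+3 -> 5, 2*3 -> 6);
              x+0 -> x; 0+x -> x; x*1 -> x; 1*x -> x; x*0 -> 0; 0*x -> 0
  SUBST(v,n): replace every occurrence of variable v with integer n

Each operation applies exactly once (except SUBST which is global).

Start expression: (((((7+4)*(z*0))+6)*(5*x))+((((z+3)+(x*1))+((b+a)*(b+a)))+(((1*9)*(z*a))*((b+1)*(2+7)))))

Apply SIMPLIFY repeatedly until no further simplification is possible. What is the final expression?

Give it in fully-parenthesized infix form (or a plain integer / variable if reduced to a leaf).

Answer: ((6*(5*x))+((((z+3)+x)+((b+a)*(b+a)))+((9*(z*a))*((b+1)*9))))

Derivation:
Start: (((((7+4)*(z*0))+6)*(5*x))+((((z+3)+(x*1))+((b+a)*(b+a)))+(((1*9)*(z*a))*((b+1)*(2+7)))))
Step 1: at LLLL: (7+4) -> 11; overall: (((((7+4)*(z*0))+6)*(5*x))+((((z+3)+(x*1))+((b+a)*(b+a)))+(((1*9)*(z*a))*((b+1)*(2+7))))) -> ((((11*(z*0))+6)*(5*x))+((((z+3)+(x*1))+((b+a)*(b+a)))+(((1*9)*(z*a))*((b+1)*(2+7)))))
Step 2: at LLLR: (z*0) -> 0; overall: ((((11*(z*0))+6)*(5*x))+((((z+3)+(x*1))+((b+a)*(b+a)))+(((1*9)*(z*a))*((b+1)*(2+7))))) -> ((((11*0)+6)*(5*x))+((((z+3)+(x*1))+((b+a)*(b+a)))+(((1*9)*(z*a))*((b+1)*(2+7)))))
Step 3: at LLL: (11*0) -> 0; overall: ((((11*0)+6)*(5*x))+((((z+3)+(x*1))+((b+a)*(b+a)))+(((1*9)*(z*a))*((b+1)*(2+7))))) -> (((0+6)*(5*x))+((((z+3)+(x*1))+((b+a)*(b+a)))+(((1*9)*(z*a))*((b+1)*(2+7)))))
Step 4: at LL: (0+6) -> 6; overall: (((0+6)*(5*x))+((((z+3)+(x*1))+((b+a)*(b+a)))+(((1*9)*(z*a))*((b+1)*(2+7))))) -> ((6*(5*x))+((((z+3)+(x*1))+((b+a)*(b+a)))+(((1*9)*(z*a))*((b+1)*(2+7)))))
Step 5: at RLLR: (x*1) -> x; overall: ((6*(5*x))+((((z+3)+(x*1))+((b+a)*(b+a)))+(((1*9)*(z*a))*((b+1)*(2+7))))) -> ((6*(5*x))+((((z+3)+x)+((b+a)*(b+a)))+(((1*9)*(z*a))*((b+1)*(2+7)))))
Step 6: at RRLL: (1*9) -> 9; overall: ((6*(5*x))+((((z+3)+x)+((b+a)*(b+a)))+(((1*9)*(z*a))*((b+1)*(2+7))))) -> ((6*(5*x))+((((z+3)+x)+((b+a)*(b+a)))+((9*(z*a))*((b+1)*(2+7)))))
Step 7: at RRRR: (2+7) -> 9; overall: ((6*(5*x))+((((z+3)+x)+((b+a)*(b+a)))+((9*(z*a))*((b+1)*(2+7))))) -> ((6*(5*x))+((((z+3)+x)+((b+a)*(b+a)))+((9*(z*a))*((b+1)*9))))
Fixed point: ((6*(5*x))+((((z+3)+x)+((b+a)*(b+a)))+((9*(z*a))*((b+1)*9))))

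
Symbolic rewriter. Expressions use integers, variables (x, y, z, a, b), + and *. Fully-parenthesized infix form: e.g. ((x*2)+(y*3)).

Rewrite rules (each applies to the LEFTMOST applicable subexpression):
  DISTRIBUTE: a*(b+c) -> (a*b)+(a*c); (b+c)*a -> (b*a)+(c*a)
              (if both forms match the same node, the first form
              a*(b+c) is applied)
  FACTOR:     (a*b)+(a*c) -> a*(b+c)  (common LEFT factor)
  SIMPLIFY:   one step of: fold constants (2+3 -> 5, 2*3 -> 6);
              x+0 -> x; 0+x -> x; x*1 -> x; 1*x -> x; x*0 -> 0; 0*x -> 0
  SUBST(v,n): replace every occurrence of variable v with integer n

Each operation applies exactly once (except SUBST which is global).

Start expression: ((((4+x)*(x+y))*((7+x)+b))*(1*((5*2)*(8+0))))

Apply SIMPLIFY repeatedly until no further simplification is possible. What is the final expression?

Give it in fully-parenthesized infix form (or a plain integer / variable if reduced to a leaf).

Start: ((((4+x)*(x+y))*((7+x)+b))*(1*((5*2)*(8+0))))
Step 1: at R: (1*((5*2)*(8+0))) -> ((5*2)*(8+0)); overall: ((((4+x)*(x+y))*((7+x)+b))*(1*((5*2)*(8+0)))) -> ((((4+x)*(x+y))*((7+x)+b))*((5*2)*(8+0)))
Step 2: at RL: (5*2) -> 10; overall: ((((4+x)*(x+y))*((7+x)+b))*((5*2)*(8+0))) -> ((((4+x)*(x+y))*((7+x)+b))*(10*(8+0)))
Step 3: at RR: (8+0) -> 8; overall: ((((4+x)*(x+y))*((7+x)+b))*(10*(8+0))) -> ((((4+x)*(x+y))*((7+x)+b))*(10*8))
Step 4: at R: (10*8) -> 80; overall: ((((4+x)*(x+y))*((7+x)+b))*(10*8)) -> ((((4+x)*(x+y))*((7+x)+b))*80)
Fixed point: ((((4+x)*(x+y))*((7+x)+b))*80)

Answer: ((((4+x)*(x+y))*((7+x)+b))*80)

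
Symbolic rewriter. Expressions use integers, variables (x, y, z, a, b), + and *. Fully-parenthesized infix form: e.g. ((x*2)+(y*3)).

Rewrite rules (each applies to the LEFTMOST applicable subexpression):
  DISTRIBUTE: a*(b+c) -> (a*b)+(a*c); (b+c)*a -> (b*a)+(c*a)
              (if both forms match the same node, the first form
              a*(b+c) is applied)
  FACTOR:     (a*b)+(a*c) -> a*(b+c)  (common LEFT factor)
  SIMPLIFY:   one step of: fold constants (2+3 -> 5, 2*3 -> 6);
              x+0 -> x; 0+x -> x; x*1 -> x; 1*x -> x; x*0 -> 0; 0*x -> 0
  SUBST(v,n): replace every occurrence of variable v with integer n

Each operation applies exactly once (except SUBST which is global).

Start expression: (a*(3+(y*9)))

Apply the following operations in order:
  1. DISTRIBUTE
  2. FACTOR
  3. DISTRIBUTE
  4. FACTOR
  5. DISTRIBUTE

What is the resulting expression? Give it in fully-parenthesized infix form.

Start: (a*(3+(y*9)))
Apply DISTRIBUTE at root (target: (a*(3+(y*9)))): (a*(3+(y*9))) -> ((a*3)+(a*(y*9)))
Apply FACTOR at root (target: ((a*3)+(a*(y*9)))): ((a*3)+(a*(y*9))) -> (a*(3+(y*9)))
Apply DISTRIBUTE at root (target: (a*(3+(y*9)))): (a*(3+(y*9))) -> ((a*3)+(a*(y*9)))
Apply FACTOR at root (target: ((a*3)+(a*(y*9)))): ((a*3)+(a*(y*9))) -> (a*(3+(y*9)))
Apply DISTRIBUTE at root (target: (a*(3+(y*9)))): (a*(3+(y*9))) -> ((a*3)+(a*(y*9)))

Answer: ((a*3)+(a*(y*9)))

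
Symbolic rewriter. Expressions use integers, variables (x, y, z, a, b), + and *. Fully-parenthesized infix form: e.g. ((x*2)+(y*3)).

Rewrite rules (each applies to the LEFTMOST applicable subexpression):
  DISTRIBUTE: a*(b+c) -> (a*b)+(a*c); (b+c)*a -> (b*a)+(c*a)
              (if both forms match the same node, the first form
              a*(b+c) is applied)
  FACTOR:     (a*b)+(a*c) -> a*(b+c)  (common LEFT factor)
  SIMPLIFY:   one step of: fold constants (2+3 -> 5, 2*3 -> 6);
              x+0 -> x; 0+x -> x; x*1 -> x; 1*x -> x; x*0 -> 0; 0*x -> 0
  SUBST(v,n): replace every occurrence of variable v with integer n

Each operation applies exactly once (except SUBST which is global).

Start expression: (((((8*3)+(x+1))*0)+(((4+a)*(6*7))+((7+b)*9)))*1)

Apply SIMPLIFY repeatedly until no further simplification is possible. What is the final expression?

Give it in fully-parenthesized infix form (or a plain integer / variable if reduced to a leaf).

Start: (((((8*3)+(x+1))*0)+(((4+a)*(6*7))+((7+b)*9)))*1)
Step 1: at root: (((((8*3)+(x+1))*0)+(((4+a)*(6*7))+((7+b)*9)))*1) -> ((((8*3)+(x+1))*0)+(((4+a)*(6*7))+((7+b)*9))); overall: (((((8*3)+(x+1))*0)+(((4+a)*(6*7))+((7+b)*9)))*1) -> ((((8*3)+(x+1))*0)+(((4+a)*(6*7))+((7+b)*9)))
Step 2: at L: (((8*3)+(x+1))*0) -> 0; overall: ((((8*3)+(x+1))*0)+(((4+a)*(6*7))+((7+b)*9))) -> (0+(((4+a)*(6*7))+((7+b)*9)))
Step 3: at root: (0+(((4+a)*(6*7))+((7+b)*9))) -> (((4+a)*(6*7))+((7+b)*9)); overall: (0+(((4+a)*(6*7))+((7+b)*9))) -> (((4+a)*(6*7))+((7+b)*9))
Step 4: at LR: (6*7) -> 42; overall: (((4+a)*(6*7))+((7+b)*9)) -> (((4+a)*42)+((7+b)*9))
Fixed point: (((4+a)*42)+((7+b)*9))

Answer: (((4+a)*42)+((7+b)*9))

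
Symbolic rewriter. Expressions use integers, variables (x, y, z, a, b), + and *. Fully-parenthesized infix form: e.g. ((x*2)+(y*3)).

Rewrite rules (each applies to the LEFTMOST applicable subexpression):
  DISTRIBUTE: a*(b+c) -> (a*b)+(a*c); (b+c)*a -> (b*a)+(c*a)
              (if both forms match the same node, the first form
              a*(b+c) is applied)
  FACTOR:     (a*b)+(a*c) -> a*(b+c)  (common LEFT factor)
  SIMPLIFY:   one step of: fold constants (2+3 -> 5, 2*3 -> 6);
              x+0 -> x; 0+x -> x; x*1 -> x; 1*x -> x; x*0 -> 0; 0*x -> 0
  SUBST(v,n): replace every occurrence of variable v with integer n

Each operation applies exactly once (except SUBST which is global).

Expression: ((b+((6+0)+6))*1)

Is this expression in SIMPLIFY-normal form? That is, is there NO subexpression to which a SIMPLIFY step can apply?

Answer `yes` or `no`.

Expression: ((b+((6+0)+6))*1)
Scanning for simplifiable subexpressions (pre-order)...
  at root: ((b+((6+0)+6))*1) (SIMPLIFIABLE)
  at L: (b+((6+0)+6)) (not simplifiable)
  at LR: ((6+0)+6) (not simplifiable)
  at LRL: (6+0) (SIMPLIFIABLE)
Found simplifiable subexpr at path root: ((b+((6+0)+6))*1)
One SIMPLIFY step would give: (b+((6+0)+6))
-> NOT in normal form.

Answer: no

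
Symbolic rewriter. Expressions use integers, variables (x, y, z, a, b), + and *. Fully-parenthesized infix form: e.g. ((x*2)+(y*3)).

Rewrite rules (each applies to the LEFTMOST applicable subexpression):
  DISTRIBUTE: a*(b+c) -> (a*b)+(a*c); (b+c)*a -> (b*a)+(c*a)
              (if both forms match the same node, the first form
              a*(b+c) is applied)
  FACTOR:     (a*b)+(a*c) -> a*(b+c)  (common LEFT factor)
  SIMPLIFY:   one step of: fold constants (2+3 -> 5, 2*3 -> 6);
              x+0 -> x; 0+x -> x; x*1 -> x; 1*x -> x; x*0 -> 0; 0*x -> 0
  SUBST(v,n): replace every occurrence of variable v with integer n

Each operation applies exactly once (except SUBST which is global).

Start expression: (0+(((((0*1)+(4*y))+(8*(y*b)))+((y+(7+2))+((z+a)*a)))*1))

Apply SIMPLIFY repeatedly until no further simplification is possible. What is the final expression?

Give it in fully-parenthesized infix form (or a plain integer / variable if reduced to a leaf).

Start: (0+(((((0*1)+(4*y))+(8*(y*b)))+((y+(7+2))+((z+a)*a)))*1))
Step 1: at root: (0+(((((0*1)+(4*y))+(8*(y*b)))+((y+(7+2))+((z+a)*a)))*1)) -> (((((0*1)+(4*y))+(8*(y*b)))+((y+(7+2))+((z+a)*a)))*1); overall: (0+(((((0*1)+(4*y))+(8*(y*b)))+((y+(7+2))+((z+a)*a)))*1)) -> (((((0*1)+(4*y))+(8*(y*b)))+((y+(7+2))+((z+a)*a)))*1)
Step 2: at root: (((((0*1)+(4*y))+(8*(y*b)))+((y+(7+2))+((z+a)*a)))*1) -> ((((0*1)+(4*y))+(8*(y*b)))+((y+(7+2))+((z+a)*a))); overall: (((((0*1)+(4*y))+(8*(y*b)))+((y+(7+2))+((z+a)*a)))*1) -> ((((0*1)+(4*y))+(8*(y*b)))+((y+(7+2))+((z+a)*a)))
Step 3: at LLL: (0*1) -> 0; overall: ((((0*1)+(4*y))+(8*(y*b)))+((y+(7+2))+((z+a)*a))) -> (((0+(4*y))+(8*(y*b)))+((y+(7+2))+((z+a)*a)))
Step 4: at LL: (0+(4*y)) -> (4*y); overall: (((0+(4*y))+(8*(y*b)))+((y+(7+2))+((z+a)*a))) -> (((4*y)+(8*(y*b)))+((y+(7+2))+((z+a)*a)))
Step 5: at RLR: (7+2) -> 9; overall: (((4*y)+(8*(y*b)))+((y+(7+2))+((z+a)*a))) -> (((4*y)+(8*(y*b)))+((y+9)+((z+a)*a)))
Fixed point: (((4*y)+(8*(y*b)))+((y+9)+((z+a)*a)))

Answer: (((4*y)+(8*(y*b)))+((y+9)+((z+a)*a)))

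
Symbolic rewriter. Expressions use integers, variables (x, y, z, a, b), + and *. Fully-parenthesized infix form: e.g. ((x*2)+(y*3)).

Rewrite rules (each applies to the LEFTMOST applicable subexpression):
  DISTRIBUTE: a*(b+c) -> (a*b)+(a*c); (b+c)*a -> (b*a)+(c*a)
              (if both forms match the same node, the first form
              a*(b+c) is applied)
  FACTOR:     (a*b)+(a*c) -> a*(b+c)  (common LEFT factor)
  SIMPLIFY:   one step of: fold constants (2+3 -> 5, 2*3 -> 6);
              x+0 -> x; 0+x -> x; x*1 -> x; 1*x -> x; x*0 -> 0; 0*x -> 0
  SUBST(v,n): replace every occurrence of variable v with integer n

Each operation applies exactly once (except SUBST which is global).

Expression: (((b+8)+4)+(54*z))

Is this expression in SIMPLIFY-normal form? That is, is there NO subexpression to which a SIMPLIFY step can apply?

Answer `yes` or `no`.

Expression: (((b+8)+4)+(54*z))
Scanning for simplifiable subexpressions (pre-order)...
  at root: (((b+8)+4)+(54*z)) (not simplifiable)
  at L: ((b+8)+4) (not simplifiable)
  at LL: (b+8) (not simplifiable)
  at R: (54*z) (not simplifiable)
Result: no simplifiable subexpression found -> normal form.

Answer: yes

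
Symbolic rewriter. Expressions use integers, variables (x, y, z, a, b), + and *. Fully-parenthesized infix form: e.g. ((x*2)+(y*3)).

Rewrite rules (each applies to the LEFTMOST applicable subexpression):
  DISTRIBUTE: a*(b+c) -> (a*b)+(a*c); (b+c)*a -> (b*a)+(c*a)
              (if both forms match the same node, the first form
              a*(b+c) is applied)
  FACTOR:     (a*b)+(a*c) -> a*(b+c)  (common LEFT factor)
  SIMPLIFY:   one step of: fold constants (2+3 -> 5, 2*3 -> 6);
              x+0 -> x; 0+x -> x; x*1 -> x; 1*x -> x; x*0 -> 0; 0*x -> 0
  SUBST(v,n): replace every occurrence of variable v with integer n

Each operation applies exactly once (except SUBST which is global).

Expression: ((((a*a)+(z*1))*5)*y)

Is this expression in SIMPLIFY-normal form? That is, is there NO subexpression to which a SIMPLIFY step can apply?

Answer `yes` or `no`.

Answer: no

Derivation:
Expression: ((((a*a)+(z*1))*5)*y)
Scanning for simplifiable subexpressions (pre-order)...
  at root: ((((a*a)+(z*1))*5)*y) (not simplifiable)
  at L: (((a*a)+(z*1))*5) (not simplifiable)
  at LL: ((a*a)+(z*1)) (not simplifiable)
  at LLL: (a*a) (not simplifiable)
  at LLR: (z*1) (SIMPLIFIABLE)
Found simplifiable subexpr at path LLR: (z*1)
One SIMPLIFY step would give: ((((a*a)+z)*5)*y)
-> NOT in normal form.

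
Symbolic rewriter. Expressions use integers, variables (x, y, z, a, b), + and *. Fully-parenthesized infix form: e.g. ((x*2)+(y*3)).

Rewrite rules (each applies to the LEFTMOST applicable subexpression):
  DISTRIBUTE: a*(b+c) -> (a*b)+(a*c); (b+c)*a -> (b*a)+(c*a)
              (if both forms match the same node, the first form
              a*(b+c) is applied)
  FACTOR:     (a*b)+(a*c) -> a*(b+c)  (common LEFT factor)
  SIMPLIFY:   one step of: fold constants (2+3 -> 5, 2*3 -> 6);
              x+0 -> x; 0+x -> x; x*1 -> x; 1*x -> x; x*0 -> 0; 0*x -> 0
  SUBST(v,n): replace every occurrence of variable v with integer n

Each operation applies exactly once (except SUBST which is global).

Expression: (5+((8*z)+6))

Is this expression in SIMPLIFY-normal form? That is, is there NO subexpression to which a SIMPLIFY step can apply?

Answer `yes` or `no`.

Answer: yes

Derivation:
Expression: (5+((8*z)+6))
Scanning for simplifiable subexpressions (pre-order)...
  at root: (5+((8*z)+6)) (not simplifiable)
  at R: ((8*z)+6) (not simplifiable)
  at RL: (8*z) (not simplifiable)
Result: no simplifiable subexpression found -> normal form.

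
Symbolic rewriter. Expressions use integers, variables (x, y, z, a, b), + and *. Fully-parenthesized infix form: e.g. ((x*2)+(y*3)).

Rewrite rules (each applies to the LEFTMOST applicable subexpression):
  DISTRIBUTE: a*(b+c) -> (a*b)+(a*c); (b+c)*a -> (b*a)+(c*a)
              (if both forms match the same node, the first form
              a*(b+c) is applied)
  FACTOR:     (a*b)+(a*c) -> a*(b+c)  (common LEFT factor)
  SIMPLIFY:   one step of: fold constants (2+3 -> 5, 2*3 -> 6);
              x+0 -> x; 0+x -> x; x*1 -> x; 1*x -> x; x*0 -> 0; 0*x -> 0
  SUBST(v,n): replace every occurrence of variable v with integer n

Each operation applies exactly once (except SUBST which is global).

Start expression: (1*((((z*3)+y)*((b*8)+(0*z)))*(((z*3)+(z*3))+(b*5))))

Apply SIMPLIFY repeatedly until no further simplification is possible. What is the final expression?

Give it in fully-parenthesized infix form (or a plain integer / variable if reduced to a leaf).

Answer: ((((z*3)+y)*(b*8))*(((z*3)+(z*3))+(b*5)))

Derivation:
Start: (1*((((z*3)+y)*((b*8)+(0*z)))*(((z*3)+(z*3))+(b*5))))
Step 1: at root: (1*((((z*3)+y)*((b*8)+(0*z)))*(((z*3)+(z*3))+(b*5)))) -> ((((z*3)+y)*((b*8)+(0*z)))*(((z*3)+(z*3))+(b*5))); overall: (1*((((z*3)+y)*((b*8)+(0*z)))*(((z*3)+(z*3))+(b*5)))) -> ((((z*3)+y)*((b*8)+(0*z)))*(((z*3)+(z*3))+(b*5)))
Step 2: at LRR: (0*z) -> 0; overall: ((((z*3)+y)*((b*8)+(0*z)))*(((z*3)+(z*3))+(b*5))) -> ((((z*3)+y)*((b*8)+0))*(((z*3)+(z*3))+(b*5)))
Step 3: at LR: ((b*8)+0) -> (b*8); overall: ((((z*3)+y)*((b*8)+0))*(((z*3)+(z*3))+(b*5))) -> ((((z*3)+y)*(b*8))*(((z*3)+(z*3))+(b*5)))
Fixed point: ((((z*3)+y)*(b*8))*(((z*3)+(z*3))+(b*5)))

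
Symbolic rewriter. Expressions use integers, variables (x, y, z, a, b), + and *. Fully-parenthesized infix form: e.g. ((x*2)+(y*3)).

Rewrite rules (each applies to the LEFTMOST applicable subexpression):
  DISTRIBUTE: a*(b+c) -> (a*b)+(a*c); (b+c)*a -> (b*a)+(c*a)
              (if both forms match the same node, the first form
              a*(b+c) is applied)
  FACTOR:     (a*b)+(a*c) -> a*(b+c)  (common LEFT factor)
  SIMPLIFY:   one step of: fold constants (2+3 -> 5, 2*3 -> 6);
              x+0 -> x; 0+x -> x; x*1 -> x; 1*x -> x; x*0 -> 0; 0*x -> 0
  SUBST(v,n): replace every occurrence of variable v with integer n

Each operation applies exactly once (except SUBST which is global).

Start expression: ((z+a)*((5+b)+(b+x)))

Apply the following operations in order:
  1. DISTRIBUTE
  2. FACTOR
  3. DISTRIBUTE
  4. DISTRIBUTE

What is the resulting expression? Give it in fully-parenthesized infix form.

Answer: ((((z+a)*5)+((z+a)*b))+((z+a)*(b+x)))

Derivation:
Start: ((z+a)*((5+b)+(b+x)))
Apply DISTRIBUTE at root (target: ((z+a)*((5+b)+(b+x)))): ((z+a)*((5+b)+(b+x))) -> (((z+a)*(5+b))+((z+a)*(b+x)))
Apply FACTOR at root (target: (((z+a)*(5+b))+((z+a)*(b+x)))): (((z+a)*(5+b))+((z+a)*(b+x))) -> ((z+a)*((5+b)+(b+x)))
Apply DISTRIBUTE at root (target: ((z+a)*((5+b)+(b+x)))): ((z+a)*((5+b)+(b+x))) -> (((z+a)*(5+b))+((z+a)*(b+x)))
Apply DISTRIBUTE at L (target: ((z+a)*(5+b))): (((z+a)*(5+b))+((z+a)*(b+x))) -> ((((z+a)*5)+((z+a)*b))+((z+a)*(b+x)))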